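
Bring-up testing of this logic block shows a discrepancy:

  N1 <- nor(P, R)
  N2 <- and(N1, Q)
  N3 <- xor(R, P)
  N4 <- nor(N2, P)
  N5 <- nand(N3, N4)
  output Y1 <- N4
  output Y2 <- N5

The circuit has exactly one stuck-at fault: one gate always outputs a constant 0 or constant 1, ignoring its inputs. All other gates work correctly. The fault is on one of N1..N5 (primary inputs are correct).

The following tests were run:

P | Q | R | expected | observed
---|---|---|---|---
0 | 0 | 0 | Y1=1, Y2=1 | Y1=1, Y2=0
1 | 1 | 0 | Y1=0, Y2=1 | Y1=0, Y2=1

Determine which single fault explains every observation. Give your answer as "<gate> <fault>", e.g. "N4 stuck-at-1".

N3 stuck-at-1

Fault-free values for test 1 (P=0, Q=0, R=0): N1=1, N2=0, N3=0, N4=1, N5=1, giving Y1=1, Y2=1. Observed Y1=1, Y2=0.
Test 1: faults giving observed Y1=1, Y2=0 are {N3 stuck-at-1, N5 stuck-at-0}.
Test 2 (P=1, Q=1, R=0): fault-free N1=0, N2=0, N3=1, N4=0, N5=1 → Y1=0, Y2=1; observed Y1=0, Y2=1. Eliminates N5 stuck-at-0.
Only N3 stuck-at-1 is consistent with every test.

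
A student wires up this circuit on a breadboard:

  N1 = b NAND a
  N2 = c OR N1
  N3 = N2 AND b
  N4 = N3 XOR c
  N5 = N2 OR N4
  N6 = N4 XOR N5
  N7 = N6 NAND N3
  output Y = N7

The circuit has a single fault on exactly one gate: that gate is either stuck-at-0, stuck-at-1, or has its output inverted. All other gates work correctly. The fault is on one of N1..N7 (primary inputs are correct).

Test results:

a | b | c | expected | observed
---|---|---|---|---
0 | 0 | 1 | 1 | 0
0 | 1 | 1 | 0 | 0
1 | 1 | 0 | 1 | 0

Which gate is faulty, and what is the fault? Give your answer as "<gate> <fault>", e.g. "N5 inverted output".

N7 stuck-at-0

Fault-free values for test 1 (a=0, b=0, c=1): N1=1, N2=1, N3=0, N4=1, N5=1, N6=0, N7=1, giving Y=1. Observed 0.
Test 1: faults giving observed 0 are {N3 stuck-at-1, N3 inverted output, N7 stuck-at-0, N7 inverted output}.
Test 2 (a=0, b=1, c=1): fault-free N1=1, N2=1, N3=1, N4=0, N5=1, N6=1, N7=0 → 0; observed 0. Eliminates N3 inverted output, N7 inverted output.
Test 3 (a=1, b=1, c=0): fault-free N1=0, N2=0, N3=0, N4=0, N5=0, N6=0, N7=1 → 1; observed 0. Eliminates N3 stuck-at-1.
Only N7 stuck-at-0 is consistent with every test.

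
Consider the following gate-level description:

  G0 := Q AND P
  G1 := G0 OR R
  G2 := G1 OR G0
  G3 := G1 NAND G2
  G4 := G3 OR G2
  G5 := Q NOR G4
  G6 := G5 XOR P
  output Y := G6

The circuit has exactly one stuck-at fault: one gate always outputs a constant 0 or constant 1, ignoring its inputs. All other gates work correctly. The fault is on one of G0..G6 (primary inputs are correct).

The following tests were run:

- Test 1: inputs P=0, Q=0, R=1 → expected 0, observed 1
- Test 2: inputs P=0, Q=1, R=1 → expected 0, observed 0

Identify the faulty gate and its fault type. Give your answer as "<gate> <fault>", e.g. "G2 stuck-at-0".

Fault-free values for test 1 (P=0, Q=0, R=1): G0=0, G1=1, G2=1, G3=0, G4=1, G5=0, G6=0, giving Y=0. Observed 1.
Test 1: faults giving observed 1 are {G4 stuck-at-0, G5 stuck-at-1, G6 stuck-at-1}.
Test 2 (P=0, Q=1, R=1): fault-free G0=0, G1=1, G2=1, G3=0, G4=1, G5=0, G6=0 → 0; observed 0. Eliminates G5 stuck-at-1, G6 stuck-at-1.
Only G4 stuck-at-0 is consistent with every test.

G4 stuck-at-0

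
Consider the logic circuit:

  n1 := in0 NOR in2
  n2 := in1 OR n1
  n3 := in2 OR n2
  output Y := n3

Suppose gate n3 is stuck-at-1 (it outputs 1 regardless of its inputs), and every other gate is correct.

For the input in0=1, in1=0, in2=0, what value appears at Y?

Propagate with n3 forced: n1=0, n2=0, n3=1 [stuck-at-1].
So Y = 1. (Without the fault it would be 0.)

1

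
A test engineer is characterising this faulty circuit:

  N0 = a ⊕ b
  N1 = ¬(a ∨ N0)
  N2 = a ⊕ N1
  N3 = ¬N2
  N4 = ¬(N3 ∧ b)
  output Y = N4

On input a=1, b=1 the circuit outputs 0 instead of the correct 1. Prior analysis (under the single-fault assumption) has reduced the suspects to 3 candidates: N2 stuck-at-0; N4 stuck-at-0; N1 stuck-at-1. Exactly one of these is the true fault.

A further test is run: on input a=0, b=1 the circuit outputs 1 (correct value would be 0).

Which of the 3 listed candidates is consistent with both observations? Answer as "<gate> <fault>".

Evaluate each candidate on input a=0, b=1:
  N2 stuck-at-0: N0=1, N1=0, N2=0 [stuck-at-0], N3=1, N4=0 → 0 — eliminated
  N4 stuck-at-0: N0=1, N1=0, N2=0, N3=1, N4=0 [stuck-at-0] → 0 — eliminated
  N1 stuck-at-1: N0=1, N1=1 [stuck-at-1], N2=1, N3=0, N4=1 → 1 — matches
Only N1 stuck-at-1 reproduces the observed 1.

N1 stuck-at-1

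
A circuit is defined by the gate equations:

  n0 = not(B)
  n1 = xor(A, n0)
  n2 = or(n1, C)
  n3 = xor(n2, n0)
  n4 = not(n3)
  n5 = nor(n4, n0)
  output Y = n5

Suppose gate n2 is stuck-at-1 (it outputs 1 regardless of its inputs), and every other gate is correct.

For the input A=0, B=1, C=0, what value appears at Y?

Propagate with n2 forced: n0=0, n1=0, n2=1 [stuck-at-1], n3=1, n4=0, n5=1.
So Y = 1. (Without the fault it would be 0.)

1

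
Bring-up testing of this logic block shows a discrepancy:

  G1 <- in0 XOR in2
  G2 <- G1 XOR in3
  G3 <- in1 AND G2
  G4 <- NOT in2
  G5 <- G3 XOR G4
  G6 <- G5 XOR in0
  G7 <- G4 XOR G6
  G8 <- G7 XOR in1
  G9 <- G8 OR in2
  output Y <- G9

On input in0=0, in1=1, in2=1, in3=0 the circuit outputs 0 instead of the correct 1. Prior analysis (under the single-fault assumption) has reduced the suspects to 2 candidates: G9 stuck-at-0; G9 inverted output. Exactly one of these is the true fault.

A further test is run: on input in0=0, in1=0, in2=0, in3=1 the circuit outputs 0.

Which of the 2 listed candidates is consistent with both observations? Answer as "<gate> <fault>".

G9 stuck-at-0

Evaluate each candidate on input in0=0, in1=0, in2=0, in3=1:
  G9 stuck-at-0: G1=0, G2=1, G3=0, G4=1, G5=1, G6=1, G7=0, G8=0, G9=0 [stuck-at-0] → 0 — matches
  G9 inverted output: G1=0, G2=1, G3=0, G4=1, G5=1, G6=1, G7=0, G8=0, G9=1 [inverted output] → 1 — eliminated
Only G9 stuck-at-0 reproduces the observed 0.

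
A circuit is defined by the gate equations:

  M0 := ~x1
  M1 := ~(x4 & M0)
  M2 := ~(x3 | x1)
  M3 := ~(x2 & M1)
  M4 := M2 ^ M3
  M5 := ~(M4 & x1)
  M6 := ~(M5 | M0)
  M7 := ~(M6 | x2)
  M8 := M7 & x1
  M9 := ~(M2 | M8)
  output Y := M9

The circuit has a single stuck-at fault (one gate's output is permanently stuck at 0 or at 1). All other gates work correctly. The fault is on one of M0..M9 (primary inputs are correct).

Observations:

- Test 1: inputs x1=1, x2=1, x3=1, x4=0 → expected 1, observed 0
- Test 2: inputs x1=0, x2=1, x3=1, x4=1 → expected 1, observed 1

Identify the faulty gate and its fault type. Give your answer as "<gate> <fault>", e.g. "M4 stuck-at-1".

Fault-free values for test 1 (x1=1, x2=1, x3=1, x4=0): M0=0, M1=1, M2=0, M3=0, M4=0, M5=1, M6=0, M7=0, M8=0, M9=1, giving Y=1. Observed 0.
Test 1: faults giving observed 0 are {M2 stuck-at-1, M7 stuck-at-1, M8 stuck-at-1, M9 stuck-at-0}.
Test 2 (x1=0, x2=1, x3=1, x4=1): fault-free M0=1, M1=0, M2=0, M3=1, M4=1, M5=1, M6=0, M7=0, M8=0, M9=1 → 1; observed 1. Eliminates M2 stuck-at-1, M8 stuck-at-1, M9 stuck-at-0.
Only M7 stuck-at-1 is consistent with every test.

M7 stuck-at-1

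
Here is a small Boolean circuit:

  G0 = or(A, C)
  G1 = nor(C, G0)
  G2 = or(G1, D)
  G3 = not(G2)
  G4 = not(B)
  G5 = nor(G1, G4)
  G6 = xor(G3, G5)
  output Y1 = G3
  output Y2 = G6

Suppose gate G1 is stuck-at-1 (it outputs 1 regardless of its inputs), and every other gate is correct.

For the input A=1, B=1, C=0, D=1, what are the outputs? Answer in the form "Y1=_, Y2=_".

Y1=0, Y2=0

Propagate with G1 forced: G0=1, G1=1 [stuck-at-1], G2=1, G3=0, G4=0, G5=0, G6=0.
So the outputs are Y1=0, Y2=0. (Without the fault they would be Y1=0, Y2=1.)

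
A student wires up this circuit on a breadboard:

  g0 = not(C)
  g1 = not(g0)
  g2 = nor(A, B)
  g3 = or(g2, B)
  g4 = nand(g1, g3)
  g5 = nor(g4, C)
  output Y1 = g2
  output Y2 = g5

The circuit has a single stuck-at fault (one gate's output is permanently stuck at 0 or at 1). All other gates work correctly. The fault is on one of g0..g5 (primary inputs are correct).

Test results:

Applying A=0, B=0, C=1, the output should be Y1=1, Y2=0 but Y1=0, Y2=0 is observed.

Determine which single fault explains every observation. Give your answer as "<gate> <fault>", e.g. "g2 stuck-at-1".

Fault-free values for test 1 (A=0, B=0, C=1): g0=0, g1=1, g2=1, g3=1, g4=0, g5=0, giving Y1=1, Y2=0. Observed Y1=0, Y2=0.
Test 1: faults giving observed Y1=0, Y2=0 are {g2 stuck-at-0}.
Only g2 stuck-at-0 is consistent with every test.

g2 stuck-at-0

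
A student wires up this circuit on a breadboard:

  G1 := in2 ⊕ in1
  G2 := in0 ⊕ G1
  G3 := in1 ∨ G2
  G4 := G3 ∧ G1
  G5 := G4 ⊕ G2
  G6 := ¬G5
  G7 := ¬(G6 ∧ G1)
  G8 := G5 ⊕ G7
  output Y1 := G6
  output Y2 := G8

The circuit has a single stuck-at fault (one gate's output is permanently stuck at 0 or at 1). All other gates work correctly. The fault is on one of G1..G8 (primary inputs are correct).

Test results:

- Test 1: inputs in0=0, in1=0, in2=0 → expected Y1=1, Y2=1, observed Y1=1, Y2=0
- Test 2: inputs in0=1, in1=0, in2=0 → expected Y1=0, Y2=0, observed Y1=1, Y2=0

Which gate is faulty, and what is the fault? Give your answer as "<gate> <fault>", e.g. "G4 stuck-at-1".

G1 stuck-at-1

Fault-free values for test 1 (in0=0, in1=0, in2=0): G1=0, G2=0, G3=0, G4=0, G5=0, G6=1, G7=1, G8=1, giving Y1=1, Y2=1. Observed Y1=1, Y2=0.
Test 1: faults giving observed Y1=1, Y2=0 are {G1 stuck-at-1, G7 stuck-at-0, G8 stuck-at-0}.
Test 2 (in0=1, in1=0, in2=0): fault-free G1=0, G2=1, G3=1, G4=0, G5=1, G6=0, G7=1, G8=0 → Y1=0, Y2=0; observed Y1=1, Y2=0. Eliminates G7 stuck-at-0, G8 stuck-at-0.
Only G1 stuck-at-1 is consistent with every test.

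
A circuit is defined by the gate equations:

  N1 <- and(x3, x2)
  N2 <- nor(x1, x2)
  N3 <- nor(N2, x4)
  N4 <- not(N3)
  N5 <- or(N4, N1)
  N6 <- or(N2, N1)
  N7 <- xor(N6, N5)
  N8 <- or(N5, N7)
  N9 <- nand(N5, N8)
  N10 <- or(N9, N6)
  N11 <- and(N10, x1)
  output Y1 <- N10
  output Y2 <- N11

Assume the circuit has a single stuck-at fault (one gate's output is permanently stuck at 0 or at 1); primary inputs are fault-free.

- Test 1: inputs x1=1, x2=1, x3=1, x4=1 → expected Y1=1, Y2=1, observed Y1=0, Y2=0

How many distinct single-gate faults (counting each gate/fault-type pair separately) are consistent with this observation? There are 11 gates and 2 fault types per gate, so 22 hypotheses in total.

3

Fault-free: N1=1, N2=0, N3=0, N4=1, N5=1, N6=1, N7=0, N8=1, N9=0, N10=1, N11=1 → Y1=1, Y2=1. Observed Y1=0, Y2=0.
  N1: stuck-at-0 ✓; others ✗
  N2: none of the 2 fault types match ✗
  N3: none of the 2 fault types match ✗
  N4: none of the 2 fault types match ✗
  N5: none of the 2 fault types match ✗
  N6: stuck-at-0 ✓; others ✗
  N7: none of the 2 fault types match ✗
  N8: none of the 2 fault types match ✗
  N9: none of the 2 fault types match ✗
  N10: stuck-at-0 ✓; others ✗
  N11: none of the 2 fault types match ✗
Consistent faults: {N1 stuck-at-0, N6 stuck-at-0, N10 stuck-at-0} — 3 in all.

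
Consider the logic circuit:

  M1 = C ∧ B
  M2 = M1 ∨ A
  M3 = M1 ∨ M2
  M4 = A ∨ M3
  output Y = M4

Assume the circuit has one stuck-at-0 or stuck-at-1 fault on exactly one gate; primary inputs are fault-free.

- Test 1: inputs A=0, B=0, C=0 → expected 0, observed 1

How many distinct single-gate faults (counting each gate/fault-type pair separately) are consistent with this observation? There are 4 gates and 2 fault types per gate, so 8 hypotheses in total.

Fault-free: M1=0, M2=0, M3=0, M4=0 → 0. Observed 1.
  M1 stuck-at-0: output 0 ✗
  M1 stuck-at-1: output 1 ✓
  M2 stuck-at-0: output 0 ✗
  M2 stuck-at-1: output 1 ✓
  M3 stuck-at-0: output 0 ✗
  M3 stuck-at-1: output 1 ✓
  M4 stuck-at-0: output 0 ✗
  M4 stuck-at-1: output 1 ✓
Consistent faults: {M1 stuck-at-1, M2 stuck-at-1, M3 stuck-at-1, M4 stuck-at-1} — 4 in all.

4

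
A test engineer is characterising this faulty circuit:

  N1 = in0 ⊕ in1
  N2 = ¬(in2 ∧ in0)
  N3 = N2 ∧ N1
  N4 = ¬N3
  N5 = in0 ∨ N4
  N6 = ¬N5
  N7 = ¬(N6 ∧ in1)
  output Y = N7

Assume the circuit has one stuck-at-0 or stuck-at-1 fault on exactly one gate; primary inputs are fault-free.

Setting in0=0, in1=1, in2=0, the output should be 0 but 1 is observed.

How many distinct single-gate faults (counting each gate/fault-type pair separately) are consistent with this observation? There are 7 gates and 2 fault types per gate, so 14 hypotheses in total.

7

Fault-free: N1=1, N2=1, N3=1, N4=0, N5=0, N6=1, N7=0 → 0. Observed 1.
  N1 stuck-at-0: output 1 ✓
  N1 stuck-at-1: output 0 ✗
  N2 stuck-at-0: output 1 ✓
  N2 stuck-at-1: output 0 ✗
  N3 stuck-at-0: output 1 ✓
  N3 stuck-at-1: output 0 ✗
  N4 stuck-at-0: output 0 ✗
  N4 stuck-at-1: output 1 ✓
  N5 stuck-at-0: output 0 ✗
  N5 stuck-at-1: output 1 ✓
  N6 stuck-at-0: output 1 ✓
  N6 stuck-at-1: output 0 ✗
  N7 stuck-at-0: output 0 ✗
  N7 stuck-at-1: output 1 ✓
Consistent faults: {N1 stuck-at-0, N2 stuck-at-0, N3 stuck-at-0, N4 stuck-at-1, N5 stuck-at-1, N6 stuck-at-0, N7 stuck-at-1} — 7 in all.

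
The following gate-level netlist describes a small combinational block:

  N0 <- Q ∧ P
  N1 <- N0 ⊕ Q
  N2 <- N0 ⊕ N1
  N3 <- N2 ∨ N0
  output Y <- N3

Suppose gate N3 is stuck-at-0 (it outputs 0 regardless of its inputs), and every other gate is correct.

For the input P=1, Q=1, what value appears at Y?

Propagate with N3 forced: N0=1, N1=0, N2=1, N3=0 [stuck-at-0].
So Y = 0. (Without the fault it would be 1.)

0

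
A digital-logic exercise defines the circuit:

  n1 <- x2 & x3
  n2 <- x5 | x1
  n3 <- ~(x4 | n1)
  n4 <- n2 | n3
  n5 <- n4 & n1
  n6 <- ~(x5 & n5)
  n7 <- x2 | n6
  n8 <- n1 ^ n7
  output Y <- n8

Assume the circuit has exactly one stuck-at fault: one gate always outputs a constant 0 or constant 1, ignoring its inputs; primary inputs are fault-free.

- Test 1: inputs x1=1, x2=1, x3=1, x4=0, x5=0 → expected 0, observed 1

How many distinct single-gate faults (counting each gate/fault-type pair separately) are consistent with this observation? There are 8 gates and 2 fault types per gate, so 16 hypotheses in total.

Fault-free: n1=1, n2=1, n3=0, n4=1, n5=1, n6=1, n7=1, n8=0 → 0. Observed 1.
  n1: stuck-at-0 ✓; others ✗
  n2: none of the 2 fault types match ✗
  n3: none of the 2 fault types match ✗
  n4: none of the 2 fault types match ✗
  n5: none of the 2 fault types match ✗
  n6: none of the 2 fault types match ✗
  n7: stuck-at-0 ✓; others ✗
  n8: stuck-at-1 ✓; others ✗
Consistent faults: {n1 stuck-at-0, n7 stuck-at-0, n8 stuck-at-1} — 3 in all.

3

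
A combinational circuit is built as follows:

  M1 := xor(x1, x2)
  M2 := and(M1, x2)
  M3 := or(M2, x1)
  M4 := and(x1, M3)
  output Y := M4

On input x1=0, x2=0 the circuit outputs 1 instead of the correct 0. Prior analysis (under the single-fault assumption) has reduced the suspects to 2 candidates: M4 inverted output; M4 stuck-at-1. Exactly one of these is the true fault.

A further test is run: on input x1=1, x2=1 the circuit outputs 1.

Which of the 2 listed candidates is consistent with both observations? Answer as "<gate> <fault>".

M4 stuck-at-1

Evaluate each candidate on input x1=1, x2=1:
  M4 inverted output: M1=0, M2=0, M3=1, M4=0 [inverted output] → 0 — eliminated
  M4 stuck-at-1: M1=0, M2=0, M3=1, M4=1 [stuck-at-1] → 1 — matches
Only M4 stuck-at-1 reproduces the observed 1.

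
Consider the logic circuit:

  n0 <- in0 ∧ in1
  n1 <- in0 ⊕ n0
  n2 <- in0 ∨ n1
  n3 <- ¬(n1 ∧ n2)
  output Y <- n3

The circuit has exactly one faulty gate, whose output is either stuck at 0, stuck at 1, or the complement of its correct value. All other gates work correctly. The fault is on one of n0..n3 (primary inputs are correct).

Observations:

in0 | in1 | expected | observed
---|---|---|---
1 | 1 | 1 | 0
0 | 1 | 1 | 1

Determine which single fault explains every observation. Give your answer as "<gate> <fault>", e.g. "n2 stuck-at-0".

n0 stuck-at-0

Fault-free values for test 1 (in0=1, in1=1): n0=1, n1=0, n2=1, n3=1, giving Y=1. Observed 0.
Test 1: faults giving observed 0 are {n0 stuck-at-0, n0 inverted output, n1 stuck-at-1, n1 inverted output, n3 stuck-at-0, n3 inverted output}.
Test 2 (in0=0, in1=1): fault-free n0=0, n1=0, n2=0, n3=1 → 1; observed 1. Eliminates n0 inverted output, n1 stuck-at-1, n1 inverted output, n3 stuck-at-0, n3 inverted output.
Only n0 stuck-at-0 is consistent with every test.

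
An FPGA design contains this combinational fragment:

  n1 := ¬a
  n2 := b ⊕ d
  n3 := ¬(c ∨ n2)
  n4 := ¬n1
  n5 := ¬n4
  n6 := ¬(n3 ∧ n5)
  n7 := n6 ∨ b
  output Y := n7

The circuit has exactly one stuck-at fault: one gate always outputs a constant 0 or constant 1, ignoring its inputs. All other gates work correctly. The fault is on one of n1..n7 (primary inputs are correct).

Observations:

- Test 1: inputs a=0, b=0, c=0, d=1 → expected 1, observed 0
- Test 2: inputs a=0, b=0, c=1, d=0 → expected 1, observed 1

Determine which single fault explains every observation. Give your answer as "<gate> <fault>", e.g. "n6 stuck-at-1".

Fault-free values for test 1 (a=0, b=0, c=0, d=1): n1=1, n2=1, n3=0, n4=0, n5=1, n6=1, n7=1, giving Y=1. Observed 0.
Test 1: faults giving observed 0 are {n2 stuck-at-0, n3 stuck-at-1, n6 stuck-at-0, n7 stuck-at-0}.
Test 2 (a=0, b=0, c=1, d=0): fault-free n1=1, n2=0, n3=0, n4=0, n5=1, n6=1, n7=1 → 1; observed 1. Eliminates n3 stuck-at-1, n6 stuck-at-0, n7 stuck-at-0.
Only n2 stuck-at-0 is consistent with every test.

n2 stuck-at-0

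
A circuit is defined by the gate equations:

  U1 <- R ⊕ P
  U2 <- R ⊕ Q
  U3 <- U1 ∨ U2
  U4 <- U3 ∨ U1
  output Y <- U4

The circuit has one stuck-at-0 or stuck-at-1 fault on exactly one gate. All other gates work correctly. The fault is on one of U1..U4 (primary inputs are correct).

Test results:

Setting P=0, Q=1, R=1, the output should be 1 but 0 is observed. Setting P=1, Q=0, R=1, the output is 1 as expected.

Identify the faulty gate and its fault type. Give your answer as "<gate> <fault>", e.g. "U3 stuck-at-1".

Fault-free values for test 1 (P=0, Q=1, R=1): U1=1, U2=0, U3=1, U4=1, giving Y=1. Observed 0.
Test 1: faults giving observed 0 are {U1 stuck-at-0, U4 stuck-at-0}.
Test 2 (P=1, Q=0, R=1): fault-free U1=0, U2=1, U3=1, U4=1 → 1; observed 1. Eliminates U4 stuck-at-0.
Only U1 stuck-at-0 is consistent with every test.

U1 stuck-at-0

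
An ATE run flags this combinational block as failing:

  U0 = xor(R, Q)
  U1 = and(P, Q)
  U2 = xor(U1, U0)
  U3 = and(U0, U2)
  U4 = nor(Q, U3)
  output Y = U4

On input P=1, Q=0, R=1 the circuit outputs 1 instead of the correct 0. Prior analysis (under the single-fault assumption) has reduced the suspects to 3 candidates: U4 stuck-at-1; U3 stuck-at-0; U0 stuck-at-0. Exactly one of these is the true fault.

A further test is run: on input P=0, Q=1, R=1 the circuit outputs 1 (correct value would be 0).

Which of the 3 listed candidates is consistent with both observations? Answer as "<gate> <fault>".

Evaluate each candidate on input P=0, Q=1, R=1:
  U4 stuck-at-1: U0=0, U1=0, U2=0, U3=0, U4=1 [stuck-at-1] → 1 — matches
  U3 stuck-at-0: U0=0, U1=0, U2=0, U3=0 [stuck-at-0], U4=0 → 0 — eliminated
  U0 stuck-at-0: U0=0 [stuck-at-0], U1=0, U2=0, U3=0, U4=0 → 0 — eliminated
Only U4 stuck-at-1 reproduces the observed 1.

U4 stuck-at-1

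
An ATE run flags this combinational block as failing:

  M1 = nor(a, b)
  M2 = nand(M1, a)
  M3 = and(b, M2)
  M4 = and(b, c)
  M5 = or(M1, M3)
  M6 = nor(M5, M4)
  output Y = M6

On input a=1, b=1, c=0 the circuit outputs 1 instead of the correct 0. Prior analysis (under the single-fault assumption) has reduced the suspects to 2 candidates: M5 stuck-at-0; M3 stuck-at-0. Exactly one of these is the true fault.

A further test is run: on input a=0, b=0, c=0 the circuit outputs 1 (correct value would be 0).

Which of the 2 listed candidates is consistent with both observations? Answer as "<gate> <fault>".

Evaluate each candidate on input a=0, b=0, c=0:
  M5 stuck-at-0: M1=1, M2=1, M3=0, M4=0, M5=0 [stuck-at-0], M6=1 → 1 — matches
  M3 stuck-at-0: M1=1, M2=1, M3=0 [stuck-at-0], M4=0, M5=1, M6=0 → 0 — eliminated
Only M5 stuck-at-0 reproduces the observed 1.

M5 stuck-at-0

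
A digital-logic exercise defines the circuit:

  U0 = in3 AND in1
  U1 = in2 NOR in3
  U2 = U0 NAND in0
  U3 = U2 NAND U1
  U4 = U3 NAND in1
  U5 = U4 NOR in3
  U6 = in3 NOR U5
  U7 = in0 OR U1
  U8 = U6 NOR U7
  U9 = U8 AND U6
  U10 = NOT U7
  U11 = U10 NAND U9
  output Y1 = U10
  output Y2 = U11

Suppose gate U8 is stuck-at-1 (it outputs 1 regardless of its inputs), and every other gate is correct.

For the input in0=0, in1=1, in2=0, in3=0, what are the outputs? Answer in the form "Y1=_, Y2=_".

Y1=0, Y2=1

Propagate with U8 forced: U0=0, U1=1, U2=1, U3=0, U4=1, U5=0, U6=1, U7=1, U8=1 [stuck-at-1], U9=1, U10=0, U11=1.
So the outputs are Y1=0, Y2=1. (Same as the fault-free value — the fault is masked on this input.)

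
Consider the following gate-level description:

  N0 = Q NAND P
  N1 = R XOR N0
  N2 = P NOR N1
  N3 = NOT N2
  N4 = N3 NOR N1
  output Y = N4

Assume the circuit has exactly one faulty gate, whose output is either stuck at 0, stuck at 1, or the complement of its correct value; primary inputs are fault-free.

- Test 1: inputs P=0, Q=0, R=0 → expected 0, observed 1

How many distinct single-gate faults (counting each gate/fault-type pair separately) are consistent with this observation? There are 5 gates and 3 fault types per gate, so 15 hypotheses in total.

6

Fault-free: N0=1, N1=1, N2=0, N3=1, N4=0 → 0. Observed 1.
  N0: stuck-at-0, inverted output ✓; others ✗
  N1: stuck-at-0, inverted output ✓; others ✗
  N2: none of the 3 fault types match ✗
  N3: none of the 3 fault types match ✗
  N4: stuck-at-1, inverted output ✓; others ✗
Consistent faults: {N0 stuck-at-0, N0 inverted output, N1 stuck-at-0, N1 inverted output, N4 stuck-at-1, N4 inverted output} — 6 in all.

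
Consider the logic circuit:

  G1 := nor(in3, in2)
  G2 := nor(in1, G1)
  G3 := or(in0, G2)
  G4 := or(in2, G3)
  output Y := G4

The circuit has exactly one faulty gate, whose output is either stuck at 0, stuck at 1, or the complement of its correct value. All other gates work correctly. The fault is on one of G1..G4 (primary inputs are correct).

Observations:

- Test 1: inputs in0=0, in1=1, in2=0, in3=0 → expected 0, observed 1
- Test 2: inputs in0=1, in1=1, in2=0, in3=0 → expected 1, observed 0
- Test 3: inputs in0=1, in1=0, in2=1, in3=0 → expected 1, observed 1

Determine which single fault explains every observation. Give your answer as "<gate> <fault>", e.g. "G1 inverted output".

Fault-free values for test 1 (in0=0, in1=1, in2=0, in3=0): G1=1, G2=0, G3=0, G4=0, giving Y=0. Observed 1.
Test 1: faults giving observed 1 are {G2 stuck-at-1, G2 inverted output, G3 stuck-at-1, G3 inverted output, G4 stuck-at-1, G4 inverted output}.
Test 2 (in0=1, in1=1, in2=0, in3=0): fault-free G1=1, G2=0, G3=1, G4=1 → 1; observed 0. Eliminates G2 stuck-at-1, G2 inverted output, G3 stuck-at-1, G4 stuck-at-1.
Test 3 (in0=1, in1=0, in2=1, in3=0): fault-free G1=0, G2=1, G3=1, G4=1 → 1; observed 1. Eliminates G4 inverted output.
Only G3 inverted output is consistent with every test.

G3 inverted output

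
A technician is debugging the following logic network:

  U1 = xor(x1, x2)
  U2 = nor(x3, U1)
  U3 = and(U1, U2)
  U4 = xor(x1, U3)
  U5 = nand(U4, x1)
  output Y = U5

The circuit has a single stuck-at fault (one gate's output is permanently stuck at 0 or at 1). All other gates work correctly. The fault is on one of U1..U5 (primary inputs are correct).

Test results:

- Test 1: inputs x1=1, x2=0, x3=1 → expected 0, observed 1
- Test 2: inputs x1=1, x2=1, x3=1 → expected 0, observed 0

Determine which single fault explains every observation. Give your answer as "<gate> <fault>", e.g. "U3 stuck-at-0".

U2 stuck-at-1

Fault-free values for test 1 (x1=1, x2=0, x3=1): U1=1, U2=0, U3=0, U4=1, U5=0, giving Y=0. Observed 1.
Test 1: faults giving observed 1 are {U2 stuck-at-1, U3 stuck-at-1, U4 stuck-at-0, U5 stuck-at-1}.
Test 2 (x1=1, x2=1, x3=1): fault-free U1=0, U2=0, U3=0, U4=1, U5=0 → 0; observed 0. Eliminates U3 stuck-at-1, U4 stuck-at-0, U5 stuck-at-1.
Only U2 stuck-at-1 is consistent with every test.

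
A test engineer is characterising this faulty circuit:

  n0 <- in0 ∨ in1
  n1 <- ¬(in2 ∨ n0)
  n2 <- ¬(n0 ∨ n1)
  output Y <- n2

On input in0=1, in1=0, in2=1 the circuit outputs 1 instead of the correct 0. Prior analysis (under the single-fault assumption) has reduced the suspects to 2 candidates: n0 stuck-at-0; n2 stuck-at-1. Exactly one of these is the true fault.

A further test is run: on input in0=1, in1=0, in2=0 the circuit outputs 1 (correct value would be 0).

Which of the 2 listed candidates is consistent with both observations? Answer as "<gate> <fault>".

n2 stuck-at-1

Evaluate each candidate on input in0=1, in1=0, in2=0:
  n0 stuck-at-0: n0=0 [stuck-at-0], n1=1, n2=0 → 0 — eliminated
  n2 stuck-at-1: n0=1, n1=0, n2=1 [stuck-at-1] → 1 — matches
Only n2 stuck-at-1 reproduces the observed 1.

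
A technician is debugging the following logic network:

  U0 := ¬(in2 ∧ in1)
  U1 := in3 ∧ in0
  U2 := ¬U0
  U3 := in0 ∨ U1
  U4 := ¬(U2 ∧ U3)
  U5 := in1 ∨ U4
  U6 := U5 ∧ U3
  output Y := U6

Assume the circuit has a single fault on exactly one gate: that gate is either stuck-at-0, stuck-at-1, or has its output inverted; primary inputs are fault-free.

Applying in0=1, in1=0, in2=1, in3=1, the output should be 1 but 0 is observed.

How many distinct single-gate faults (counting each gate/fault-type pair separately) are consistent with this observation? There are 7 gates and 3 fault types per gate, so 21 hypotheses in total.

Fault-free: U0=1, U1=1, U2=0, U3=1, U4=1, U5=1, U6=1 → 1. Observed 0.
  U0: stuck-at-0, inverted output ✓; others ✗
  U1: none of the 3 fault types match ✗
  U2: stuck-at-1, inverted output ✓; others ✗
  U3: stuck-at-0, inverted output ✓; others ✗
  U4: stuck-at-0, inverted output ✓; others ✗
  U5: stuck-at-0, inverted output ✓; others ✗
  U6: stuck-at-0, inverted output ✓; others ✗
Consistent faults: {U0 stuck-at-0, U0 inverted output, U2 stuck-at-1, U2 inverted output, U3 stuck-at-0, U3 inverted output, U4 stuck-at-0, U4 inverted output, U5 stuck-at-0, U5 inverted output, U6 stuck-at-0, U6 inverted output} — 12 in all.

12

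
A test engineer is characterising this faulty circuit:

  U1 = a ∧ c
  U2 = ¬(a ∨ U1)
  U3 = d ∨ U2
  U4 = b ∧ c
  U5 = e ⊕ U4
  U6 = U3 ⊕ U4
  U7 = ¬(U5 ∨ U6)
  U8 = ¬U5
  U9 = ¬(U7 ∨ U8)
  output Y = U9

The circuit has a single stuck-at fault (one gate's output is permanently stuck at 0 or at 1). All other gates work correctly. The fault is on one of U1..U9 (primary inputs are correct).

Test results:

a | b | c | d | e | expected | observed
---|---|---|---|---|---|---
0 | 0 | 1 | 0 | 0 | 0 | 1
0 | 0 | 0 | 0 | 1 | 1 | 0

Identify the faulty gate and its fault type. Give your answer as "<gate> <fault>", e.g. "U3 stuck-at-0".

Fault-free values for test 1 (a=0, b=0, c=1, d=0, e=0): U1=0, U2=1, U3=1, U4=0, U5=0, U6=1, U7=0, U8=1, U9=0, giving Y=0. Observed 1.
Test 1: faults giving observed 1 are {U4 stuck-at-1, U5 stuck-at-1, U8 stuck-at-0, U9 stuck-at-1}.
Test 2 (a=0, b=0, c=0, d=0, e=1): fault-free U1=0, U2=1, U3=1, U4=0, U5=1, U6=1, U7=0, U8=0, U9=1 → 1; observed 0. Eliminates U5 stuck-at-1, U8 stuck-at-0, U9 stuck-at-1.
Only U4 stuck-at-1 is consistent with every test.

U4 stuck-at-1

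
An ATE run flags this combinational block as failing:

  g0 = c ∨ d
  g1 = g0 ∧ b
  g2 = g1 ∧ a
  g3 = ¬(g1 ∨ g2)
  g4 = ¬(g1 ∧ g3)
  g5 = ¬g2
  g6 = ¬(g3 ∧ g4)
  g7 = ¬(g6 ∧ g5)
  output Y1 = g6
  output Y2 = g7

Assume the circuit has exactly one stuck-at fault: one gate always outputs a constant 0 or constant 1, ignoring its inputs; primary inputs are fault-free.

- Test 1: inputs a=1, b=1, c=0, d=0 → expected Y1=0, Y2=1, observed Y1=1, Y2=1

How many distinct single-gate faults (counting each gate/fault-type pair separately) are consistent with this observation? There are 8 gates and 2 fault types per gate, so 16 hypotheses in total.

Fault-free: g0=0, g1=0, g2=0, g3=1, g4=1, g5=1, g6=0, g7=1 → Y1=0, Y2=1. Observed Y1=1, Y2=1.
  g0: stuck-at-1 ✓; others ✗
  g1: stuck-at-1 ✓; others ✗
  g2: stuck-at-1 ✓; others ✗
  g3: none of the 2 fault types match ✗
  g4: none of the 2 fault types match ✗
  g5: none of the 2 fault types match ✗
  g6: none of the 2 fault types match ✗
  g7: none of the 2 fault types match ✗
Consistent faults: {g0 stuck-at-1, g1 stuck-at-1, g2 stuck-at-1} — 3 in all.

3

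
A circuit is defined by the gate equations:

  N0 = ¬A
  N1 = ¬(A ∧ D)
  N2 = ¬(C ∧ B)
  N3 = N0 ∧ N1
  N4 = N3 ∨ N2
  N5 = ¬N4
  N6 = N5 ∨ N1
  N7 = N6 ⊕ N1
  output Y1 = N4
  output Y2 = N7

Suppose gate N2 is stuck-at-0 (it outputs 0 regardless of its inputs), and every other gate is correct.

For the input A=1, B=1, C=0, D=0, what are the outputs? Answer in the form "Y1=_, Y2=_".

Propagate with N2 forced: N0=0, N1=1, N2=0 [stuck-at-0], N3=0, N4=0, N5=1, N6=1, N7=0.
So the outputs are Y1=0, Y2=0. (Without the fault they would be Y1=1, Y2=0.)

Y1=0, Y2=0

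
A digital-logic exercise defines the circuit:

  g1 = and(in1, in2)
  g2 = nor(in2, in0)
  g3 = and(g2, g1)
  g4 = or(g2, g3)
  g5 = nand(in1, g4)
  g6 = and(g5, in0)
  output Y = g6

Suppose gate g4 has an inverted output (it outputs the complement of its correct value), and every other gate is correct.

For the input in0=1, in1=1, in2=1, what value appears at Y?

0

Propagate with g4 forced: g1=1, g2=0, g3=0, g4=1 [inverted output], g5=0, g6=0.
So Y = 0. (Without the fault it would be 1.)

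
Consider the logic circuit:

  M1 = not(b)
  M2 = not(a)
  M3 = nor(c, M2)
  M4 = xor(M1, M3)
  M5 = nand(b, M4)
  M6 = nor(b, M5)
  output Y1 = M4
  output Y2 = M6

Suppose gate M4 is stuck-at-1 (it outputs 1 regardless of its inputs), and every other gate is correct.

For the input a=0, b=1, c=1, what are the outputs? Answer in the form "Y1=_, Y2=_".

Y1=1, Y2=0

Propagate with M4 forced: M1=0, M2=1, M3=0, M4=1 [stuck-at-1], M5=0, M6=0.
So the outputs are Y1=1, Y2=0. (Without the fault they would be Y1=0, Y2=0.)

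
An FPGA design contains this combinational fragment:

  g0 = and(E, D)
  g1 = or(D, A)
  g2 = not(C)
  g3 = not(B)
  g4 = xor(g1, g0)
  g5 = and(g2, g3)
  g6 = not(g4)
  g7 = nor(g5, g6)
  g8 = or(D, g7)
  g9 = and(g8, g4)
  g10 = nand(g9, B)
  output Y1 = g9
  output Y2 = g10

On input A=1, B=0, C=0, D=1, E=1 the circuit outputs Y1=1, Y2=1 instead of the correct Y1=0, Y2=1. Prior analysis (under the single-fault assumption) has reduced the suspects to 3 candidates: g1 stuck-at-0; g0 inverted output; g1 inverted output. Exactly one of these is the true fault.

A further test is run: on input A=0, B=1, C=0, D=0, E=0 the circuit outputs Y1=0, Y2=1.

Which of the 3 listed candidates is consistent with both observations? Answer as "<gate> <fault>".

Evaluate each candidate on input A=0, B=1, C=0, D=0, E=0:
  g1 stuck-at-0: g0=0, g1=0 [stuck-at-0], g2=1, g3=0, g4=0, g5=0, g6=1, g7=0, g8=0, g9=0, g10=1 → Y1=0, Y2=1 — matches
  g0 inverted output: g0=1 [inverted output], g1=0, g2=1, g3=0, g4=1, g5=0, g6=0, g7=1, g8=1, g9=1, g10=0 → Y1=1, Y2=0 — eliminated
  g1 inverted output: g0=0, g1=1 [inverted output], g2=1, g3=0, g4=1, g5=0, g6=0, g7=1, g8=1, g9=1, g10=0 → Y1=1, Y2=0 — eliminated
Only g1 stuck-at-0 reproduces the observed Y1=0, Y2=1.

g1 stuck-at-0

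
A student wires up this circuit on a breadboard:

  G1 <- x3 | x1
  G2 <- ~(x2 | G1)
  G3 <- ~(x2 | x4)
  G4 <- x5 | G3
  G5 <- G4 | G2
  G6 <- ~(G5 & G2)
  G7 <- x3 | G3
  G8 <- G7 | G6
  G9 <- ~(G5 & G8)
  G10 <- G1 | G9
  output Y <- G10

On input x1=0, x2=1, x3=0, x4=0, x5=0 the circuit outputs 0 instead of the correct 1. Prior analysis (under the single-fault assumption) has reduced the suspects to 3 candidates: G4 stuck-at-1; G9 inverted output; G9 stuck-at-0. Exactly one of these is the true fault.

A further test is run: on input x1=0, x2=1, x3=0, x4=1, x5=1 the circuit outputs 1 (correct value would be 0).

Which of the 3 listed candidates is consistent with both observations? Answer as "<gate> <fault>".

G9 inverted output

Evaluate each candidate on input x1=0, x2=1, x3=0, x4=1, x5=1:
  G4 stuck-at-1: G1=0, G2=0, G3=0, G4=1 [stuck-at-1], G5=1, G6=1, G7=0, G8=1, G9=0, G10=0 → 0 — eliminated
  G9 inverted output: G1=0, G2=0, G3=0, G4=1, G5=1, G6=1, G7=0, G8=1, G9=1 [inverted output], G10=1 → 1 — matches
  G9 stuck-at-0: G1=0, G2=0, G3=0, G4=1, G5=1, G6=1, G7=0, G8=1, G9=0 [stuck-at-0], G10=0 → 0 — eliminated
Only G9 inverted output reproduces the observed 1.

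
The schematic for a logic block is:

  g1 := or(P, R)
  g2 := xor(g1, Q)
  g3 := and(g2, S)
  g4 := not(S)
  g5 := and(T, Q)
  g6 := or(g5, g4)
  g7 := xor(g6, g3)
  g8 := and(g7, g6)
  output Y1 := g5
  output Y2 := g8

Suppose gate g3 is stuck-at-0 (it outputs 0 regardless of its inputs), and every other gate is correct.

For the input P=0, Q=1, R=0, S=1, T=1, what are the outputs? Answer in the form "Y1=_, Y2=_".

Y1=1, Y2=1

Propagate with g3 forced: g1=0, g2=1, g3=0 [stuck-at-0], g4=0, g5=1, g6=1, g7=1, g8=1.
So the outputs are Y1=1, Y2=1. (Without the fault they would be Y1=1, Y2=0.)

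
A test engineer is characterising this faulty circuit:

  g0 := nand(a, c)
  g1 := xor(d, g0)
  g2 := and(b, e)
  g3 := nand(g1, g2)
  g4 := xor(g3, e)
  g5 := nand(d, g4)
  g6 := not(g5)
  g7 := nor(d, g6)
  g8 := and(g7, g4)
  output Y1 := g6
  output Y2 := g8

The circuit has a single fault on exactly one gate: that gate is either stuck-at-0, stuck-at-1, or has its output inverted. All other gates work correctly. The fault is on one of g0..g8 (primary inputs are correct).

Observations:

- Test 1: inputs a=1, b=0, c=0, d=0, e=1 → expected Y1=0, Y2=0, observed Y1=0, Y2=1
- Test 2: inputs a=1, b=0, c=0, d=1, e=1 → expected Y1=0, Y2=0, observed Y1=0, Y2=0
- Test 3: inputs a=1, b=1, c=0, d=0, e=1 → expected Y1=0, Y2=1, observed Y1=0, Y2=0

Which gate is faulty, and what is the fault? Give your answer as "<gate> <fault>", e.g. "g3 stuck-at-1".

Fault-free values for test 1 (a=1, b=0, c=0, d=0, e=1): g0=1, g1=1, g2=0, g3=1, g4=0, g5=1, g6=0, g7=1, g8=0, giving Y1=0, Y2=0. Observed Y1=0, Y2=1.
Test 1: faults giving observed Y1=0, Y2=1 are {g2 stuck-at-1, g2 inverted output, g3 stuck-at-0, g3 inverted output, g4 stuck-at-1, g4 inverted output, g8 stuck-at-1, g8 inverted output}.
Test 2 (a=1, b=0, c=0, d=1, e=1): fault-free g0=1, g1=0, g2=0, g3=1, g4=0, g5=1, g6=0, g7=0, g8=0 → Y1=0, Y2=0; observed Y1=0, Y2=0. Eliminates g3 stuck-at-0, g3 inverted output, g4 stuck-at-1, g4 inverted output, g8 stuck-at-1, g8 inverted output.
Test 3 (a=1, b=1, c=0, d=0, e=1): fault-free g0=1, g1=1, g2=1, g3=0, g4=1, g5=1, g6=0, g7=1, g8=1 → Y1=0, Y2=1; observed Y1=0, Y2=0. Eliminates g2 stuck-at-1.
Only g2 inverted output is consistent with every test.

g2 inverted output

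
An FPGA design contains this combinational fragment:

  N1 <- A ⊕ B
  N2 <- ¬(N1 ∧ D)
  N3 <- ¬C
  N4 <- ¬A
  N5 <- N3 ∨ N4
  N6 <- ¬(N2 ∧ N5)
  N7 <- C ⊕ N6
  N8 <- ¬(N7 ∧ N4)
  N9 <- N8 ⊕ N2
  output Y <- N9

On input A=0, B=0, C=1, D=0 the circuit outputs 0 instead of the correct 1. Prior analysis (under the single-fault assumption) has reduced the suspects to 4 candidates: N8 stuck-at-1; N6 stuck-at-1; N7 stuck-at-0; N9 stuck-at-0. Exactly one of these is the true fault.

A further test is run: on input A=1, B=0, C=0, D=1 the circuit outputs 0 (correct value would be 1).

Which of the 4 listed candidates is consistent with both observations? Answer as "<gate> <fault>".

Evaluate each candidate on input A=1, B=0, C=0, D=1:
  N8 stuck-at-1: N1=1, N2=0, N3=1, N4=0, N5=1, N6=1, N7=1, N8=1 [stuck-at-1], N9=1 → 1 — eliminated
  N6 stuck-at-1: N1=1, N2=0, N3=1, N4=0, N5=1, N6=1 [stuck-at-1], N7=1, N8=1, N9=1 → 1 — eliminated
  N7 stuck-at-0: N1=1, N2=0, N3=1, N4=0, N5=1, N6=1, N7=0 [stuck-at-0], N8=1, N9=1 → 1 — eliminated
  N9 stuck-at-0: N1=1, N2=0, N3=1, N4=0, N5=1, N6=1, N7=1, N8=1, N9=0 [stuck-at-0] → 0 — matches
Only N9 stuck-at-0 reproduces the observed 0.

N9 stuck-at-0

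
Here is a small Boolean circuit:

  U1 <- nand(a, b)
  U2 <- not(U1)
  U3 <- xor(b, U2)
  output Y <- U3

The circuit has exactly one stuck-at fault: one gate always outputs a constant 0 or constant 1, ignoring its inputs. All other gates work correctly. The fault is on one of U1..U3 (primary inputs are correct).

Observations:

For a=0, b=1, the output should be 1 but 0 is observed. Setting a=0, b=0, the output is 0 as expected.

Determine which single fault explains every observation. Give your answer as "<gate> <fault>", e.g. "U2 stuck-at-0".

Fault-free values for test 1 (a=0, b=1): U1=1, U2=0, U3=1, giving Y=1. Observed 0.
Test 1: faults giving observed 0 are {U1 stuck-at-0, U2 stuck-at-1, U3 stuck-at-0}.
Test 2 (a=0, b=0): fault-free U1=1, U2=0, U3=0 → 0; observed 0. Eliminates U1 stuck-at-0, U2 stuck-at-1.
Only U3 stuck-at-0 is consistent with every test.

U3 stuck-at-0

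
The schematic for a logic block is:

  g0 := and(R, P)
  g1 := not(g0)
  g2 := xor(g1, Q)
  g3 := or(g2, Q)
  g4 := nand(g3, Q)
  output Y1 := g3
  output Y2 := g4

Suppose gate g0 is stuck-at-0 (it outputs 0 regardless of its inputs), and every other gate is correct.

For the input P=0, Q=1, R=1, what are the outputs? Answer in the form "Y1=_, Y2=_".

Propagate with g0 forced: g0=0 [stuck-at-0], g1=1, g2=0, g3=1, g4=0.
So the outputs are Y1=1, Y2=0. (Same as the fault-free value — the fault is masked on this input.)

Y1=1, Y2=0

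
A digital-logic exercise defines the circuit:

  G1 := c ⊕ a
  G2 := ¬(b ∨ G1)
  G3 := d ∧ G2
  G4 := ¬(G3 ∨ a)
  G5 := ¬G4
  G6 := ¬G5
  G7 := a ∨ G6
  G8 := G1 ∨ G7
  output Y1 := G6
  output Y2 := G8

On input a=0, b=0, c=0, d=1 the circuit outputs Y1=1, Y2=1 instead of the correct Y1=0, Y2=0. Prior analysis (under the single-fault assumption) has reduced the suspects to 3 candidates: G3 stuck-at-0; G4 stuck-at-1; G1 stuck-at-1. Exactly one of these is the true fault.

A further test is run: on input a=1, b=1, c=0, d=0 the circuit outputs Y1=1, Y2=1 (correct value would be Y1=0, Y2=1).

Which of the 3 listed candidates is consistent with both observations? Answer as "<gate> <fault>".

Evaluate each candidate on input a=1, b=1, c=0, d=0:
  G3 stuck-at-0: G1=1, G2=0, G3=0 [stuck-at-0], G4=0, G5=1, G6=0, G7=1, G8=1 → Y1=0, Y2=1 — eliminated
  G4 stuck-at-1: G1=1, G2=0, G3=0, G4=1 [stuck-at-1], G5=0, G6=1, G7=1, G8=1 → Y1=1, Y2=1 — matches
  G1 stuck-at-1: G1=1 [stuck-at-1], G2=0, G3=0, G4=0, G5=1, G6=0, G7=1, G8=1 → Y1=0, Y2=1 — eliminated
Only G4 stuck-at-1 reproduces the observed Y1=1, Y2=1.

G4 stuck-at-1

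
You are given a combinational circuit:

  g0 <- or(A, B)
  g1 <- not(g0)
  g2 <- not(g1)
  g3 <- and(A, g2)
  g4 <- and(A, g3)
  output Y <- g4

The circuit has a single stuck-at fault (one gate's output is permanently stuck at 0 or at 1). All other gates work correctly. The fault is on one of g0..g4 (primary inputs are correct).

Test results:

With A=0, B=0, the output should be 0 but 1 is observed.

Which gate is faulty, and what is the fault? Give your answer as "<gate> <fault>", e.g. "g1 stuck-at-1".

Fault-free values for test 1 (A=0, B=0): g0=0, g1=1, g2=0, g3=0, g4=0, giving Y=0. Observed 1.
Test 1: faults giving observed 1 are {g4 stuck-at-1}.
Only g4 stuck-at-1 is consistent with every test.

g4 stuck-at-1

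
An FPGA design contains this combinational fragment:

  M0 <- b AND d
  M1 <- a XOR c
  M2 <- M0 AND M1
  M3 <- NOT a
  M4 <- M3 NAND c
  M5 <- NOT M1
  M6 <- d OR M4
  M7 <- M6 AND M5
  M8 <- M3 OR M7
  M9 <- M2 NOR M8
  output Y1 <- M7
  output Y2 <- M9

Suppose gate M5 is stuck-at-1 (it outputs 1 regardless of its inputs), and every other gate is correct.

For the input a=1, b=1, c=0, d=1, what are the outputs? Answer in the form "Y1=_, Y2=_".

Y1=1, Y2=0

Propagate with M5 forced: M0=1, M1=1, M2=1, M3=0, M4=1, M5=1 [stuck-at-1], M6=1, M7=1, M8=1, M9=0.
So the outputs are Y1=1, Y2=0. (Without the fault they would be Y1=0, Y2=0.)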